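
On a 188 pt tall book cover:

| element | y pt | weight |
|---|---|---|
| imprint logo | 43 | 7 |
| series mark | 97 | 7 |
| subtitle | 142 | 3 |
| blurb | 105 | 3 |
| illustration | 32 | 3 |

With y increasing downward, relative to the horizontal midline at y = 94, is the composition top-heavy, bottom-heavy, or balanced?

top-heavy

Weights sum to 7 + 7 + 3 + 3 + 3 = 23.
y: (7·43 + 7·97 + 3·142 + 3·105 + 3·32) / 23 = 1817 / 23 ≈ 79.00
79.0 lies above (smaller y than) the midline 94, so the layout is top-heavy.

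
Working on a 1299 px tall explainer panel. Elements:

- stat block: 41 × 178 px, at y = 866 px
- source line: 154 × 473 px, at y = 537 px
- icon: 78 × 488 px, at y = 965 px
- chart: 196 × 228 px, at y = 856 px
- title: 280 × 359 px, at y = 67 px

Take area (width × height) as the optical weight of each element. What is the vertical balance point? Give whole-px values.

Areas: stat block 41·178 = 7298, source line 154·473 = 72842, icon 78·488 = 38064, chart 196·228 = 44688, title 280·359 = 100520. Total weight = 263412.
Σw·y = 7298·866 + 72842·537 + 38064·965 + 44688·856 + 100520·67 = 127155750, so ȳ = 127155750/263412 ≈ 482.73.

y ≈ 483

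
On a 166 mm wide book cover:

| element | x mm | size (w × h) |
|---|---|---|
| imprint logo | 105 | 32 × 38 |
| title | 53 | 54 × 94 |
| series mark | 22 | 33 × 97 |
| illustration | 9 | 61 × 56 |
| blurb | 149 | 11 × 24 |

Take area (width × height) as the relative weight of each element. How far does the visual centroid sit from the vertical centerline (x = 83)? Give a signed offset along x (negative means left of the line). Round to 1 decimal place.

≈ -42.2 mm

Areas: imprint logo 32·38 = 1216, title 54·94 = 5076, series mark 33·97 = 3201, illustration 61·56 = 3416, blurb 11·24 = 264. Total weight = 13173.
x: (1216·105 + 5076·53 + 3201·22 + 3416·9 + 264·149) / 13173 = 537210 / 13173 ≈ 40.78
Difference: 40.78 − 83 ≈ -42.22.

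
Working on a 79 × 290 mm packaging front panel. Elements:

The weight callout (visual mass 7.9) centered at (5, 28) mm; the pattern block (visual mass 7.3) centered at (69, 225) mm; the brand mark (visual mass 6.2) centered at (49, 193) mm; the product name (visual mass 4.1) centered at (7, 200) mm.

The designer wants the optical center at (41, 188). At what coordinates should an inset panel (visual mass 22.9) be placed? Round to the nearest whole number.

New total weight: (7.9 + 7.3 + 6.2 + 4.1) + 22.9 = 48.4.
Along x: (875.7 + 22.9·x) / 48.4 = 41 (existing moment 7.9·5 + 7.3·69 + 6.2·49 + 4.1·7 = 875.7) ⇒ x = (1984.4 − 875.7) / 22.9 ≈ 48.41.
Along y: (3880.3 + 22.9·y) / 48.4 = 188 (existing moment 7.9·28 + 7.3·225 + 6.2·193 + 4.1·200 = 3880.3) ⇒ y = (9099.2 − 3880.3) / 22.9 ≈ 227.90.

(48, 228)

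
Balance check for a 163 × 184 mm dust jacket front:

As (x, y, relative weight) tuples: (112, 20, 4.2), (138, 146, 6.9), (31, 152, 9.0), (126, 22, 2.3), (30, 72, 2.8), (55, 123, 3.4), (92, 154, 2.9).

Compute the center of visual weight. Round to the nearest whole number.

(80, 114)

Σw = 4.2 + 6.9 + 9.0 + 2.3 + 2.8 + 3.4 + 2.9 = 31.5.
Σw·x = 2529.2; x̄ = 2529.2/31.5 ≈ 80.29.
y: moment 3576.4 / weight 31.5 ≈ 113.54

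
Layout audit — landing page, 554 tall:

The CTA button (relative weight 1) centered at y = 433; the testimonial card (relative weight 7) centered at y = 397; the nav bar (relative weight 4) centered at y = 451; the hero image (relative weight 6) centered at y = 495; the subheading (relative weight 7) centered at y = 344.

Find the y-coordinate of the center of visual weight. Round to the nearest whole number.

Total weight = 1 + 7 + 4 + 6 + 7 = 25.
y: (1·433 + 7·397 + 4·451 + 6·495 + 7·344) / 25 = 10394 / 25 ≈ 415.76

y ≈ 416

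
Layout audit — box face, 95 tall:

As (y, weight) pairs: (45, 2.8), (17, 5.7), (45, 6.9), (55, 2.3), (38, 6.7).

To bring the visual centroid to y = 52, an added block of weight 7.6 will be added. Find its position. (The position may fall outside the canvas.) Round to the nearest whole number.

After adding the added block, total weight = 2.8 + 5.7 + 6.9 + 2.3 + 6.7 + 7.6 = 32.0.
Along y: (914.5 + 7.6·y) / 32.0 = 52 (existing moment 2.8·45 + 5.7·17 + 6.9·45 + 2.3·55 + 6.7·38 = 914.5) ⇒ y = (1664.0 − 914.5) / 7.6 ≈ 98.62.

y ≈ 99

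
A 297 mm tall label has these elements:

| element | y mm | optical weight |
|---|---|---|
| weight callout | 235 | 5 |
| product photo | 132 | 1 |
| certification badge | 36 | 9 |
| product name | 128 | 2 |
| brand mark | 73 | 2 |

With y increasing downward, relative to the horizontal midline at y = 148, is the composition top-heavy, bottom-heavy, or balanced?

top-heavy

Σw = 5 + 1 + 9 + 2 + 2 = 19.
Σw·y = 5·235 + 1·132 + 9·36 + 2·128 + 2·73 = 2033, so ȳ = 2033/19 ≈ 107.00.
107.0 vs midline 148 → top-heavy.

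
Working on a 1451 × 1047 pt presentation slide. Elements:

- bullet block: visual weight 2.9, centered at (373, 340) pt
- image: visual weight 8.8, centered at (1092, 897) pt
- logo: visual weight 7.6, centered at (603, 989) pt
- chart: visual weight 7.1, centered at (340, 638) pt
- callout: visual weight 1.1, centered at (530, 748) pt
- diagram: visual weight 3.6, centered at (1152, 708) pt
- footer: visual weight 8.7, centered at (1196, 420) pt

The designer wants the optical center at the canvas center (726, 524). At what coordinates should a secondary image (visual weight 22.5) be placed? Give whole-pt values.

(551, 209)

New total weight: (2.9 + 8.8 + 7.6 + 7.1 + 1.1 + 3.6 + 8.7) + 22.5 = 62.3.
x: need Σw·x = 62.3·726 = 45229.8. Existing = 2.9·373 + 8.8·1092 + 7.6·603 + 7.1·340 + 1.1·530 + 3.6·1152 + 8.7·1196 = 32823.5. Remainder 12406.3 / 22.5 ≈ 551.39.
y: need Σw·y = 62.3·524 = 32645.2. Existing = 2.9·340 + 8.8·897 + 7.6·989 + 7.1·638 + 1.1·748 + 3.6·708 + 8.7·420 = 27951.4. Remainder 4693.8 / 22.5 ≈ 208.61.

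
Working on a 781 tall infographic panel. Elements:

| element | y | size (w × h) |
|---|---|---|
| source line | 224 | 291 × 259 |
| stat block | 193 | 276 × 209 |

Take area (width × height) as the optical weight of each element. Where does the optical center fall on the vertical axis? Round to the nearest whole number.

Areas: source line 291·259 = 75369, stat block 276·209 = 57684. Total weight = 133053.
y: (75369·224 + 57684·193) / 133053 = 28015668 / 133053 ≈ 210.56

y ≈ 211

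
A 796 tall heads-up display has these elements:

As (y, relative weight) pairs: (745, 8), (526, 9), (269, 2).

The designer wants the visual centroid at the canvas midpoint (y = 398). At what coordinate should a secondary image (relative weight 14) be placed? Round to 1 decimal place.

New total weight: (8 + 9 + 2) + 14 = 33.
Along y: (11232 + 14·y) / 33 = 398 (existing moment 8·745 + 9·526 + 2·269 = 11232) ⇒ y = (13134 − 11232) / 14 ≈ 135.86.

y ≈ 135.9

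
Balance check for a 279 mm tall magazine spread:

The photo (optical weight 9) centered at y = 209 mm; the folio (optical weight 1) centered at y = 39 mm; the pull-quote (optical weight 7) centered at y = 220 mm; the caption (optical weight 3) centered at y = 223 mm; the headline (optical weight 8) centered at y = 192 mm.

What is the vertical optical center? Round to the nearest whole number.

y ≈ 202

Total weight = 9 + 1 + 7 + 3 + 8 = 28.
y-moment: 9·209 + 1·39 + 7·220 + 3·223 + 8·192 = 5665; centroid 5665/28 ≈ 202.32.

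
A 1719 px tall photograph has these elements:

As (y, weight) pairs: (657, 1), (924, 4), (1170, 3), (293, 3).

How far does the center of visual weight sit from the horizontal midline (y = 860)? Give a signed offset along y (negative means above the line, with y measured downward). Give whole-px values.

≈ -65 px

Σw = 1 + 4 + 3 + 3 = 11.
Σw·y = 1·657 + 4·924 + 3·1170 + 3·293 = 8742, so ȳ = 8742/11 ≈ 794.73.
Offset from y = 860: 794.73 − 860 ≈ -65.27.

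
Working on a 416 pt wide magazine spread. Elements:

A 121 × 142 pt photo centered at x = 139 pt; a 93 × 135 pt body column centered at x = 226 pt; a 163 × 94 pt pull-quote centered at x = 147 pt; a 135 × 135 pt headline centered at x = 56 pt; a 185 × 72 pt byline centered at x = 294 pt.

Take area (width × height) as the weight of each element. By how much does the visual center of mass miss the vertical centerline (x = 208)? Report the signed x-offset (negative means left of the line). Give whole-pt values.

Areas: photo 121·142 = 17182, body column 93·135 = 12555, pull-quote 163·94 = 15322, headline 135·135 = 18225, byline 185·72 = 13320. Total weight = 76604.
x-moment: 17182·139 + 12555·226 + 15322·147 + 18225·56 + 13320·294 = 12414742; centroid 12414742/76604 ≈ 162.06.
Offset from x = 208: 162.06 − 208 ≈ -45.94.

≈ -46 pt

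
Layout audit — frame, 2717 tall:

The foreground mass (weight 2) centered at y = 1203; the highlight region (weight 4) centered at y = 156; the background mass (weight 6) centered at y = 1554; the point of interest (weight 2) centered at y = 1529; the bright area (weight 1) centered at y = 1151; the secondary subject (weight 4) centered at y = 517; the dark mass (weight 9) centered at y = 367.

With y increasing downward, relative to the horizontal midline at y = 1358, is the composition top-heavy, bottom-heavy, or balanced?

Σw = 2 + 4 + 6 + 2 + 1 + 4 + 9 = 28.
y: moment 21934 / weight 28 ≈ 783.36
Since 783.4 is above (smaller y than) 1358, the composition reads top-heavy.

top-heavy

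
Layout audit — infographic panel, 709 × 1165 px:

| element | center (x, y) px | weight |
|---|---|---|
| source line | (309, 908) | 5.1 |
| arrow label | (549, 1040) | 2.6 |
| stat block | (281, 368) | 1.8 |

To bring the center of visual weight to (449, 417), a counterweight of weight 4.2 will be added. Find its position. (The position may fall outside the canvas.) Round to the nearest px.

After adding the counterweight, total weight = 5.1 + 2.6 + 1.8 + 4.2 = 13.7.
x: target moment 13.7×449 = 6151.3; current 5.1·309 + 2.6·549 + 1.8·281 = 3509.1; the counterweight supplies 2642.2, so x = 2642.2/4.2 ≈ 629.10.
y: target moment 13.7×417 = 5712.9; current 5.1·908 + 2.6·1040 + 1.8·368 = 7997.2; the counterweight supplies -2284.3, so y = -2284.3/4.2 ≈ -543.88.

(629, -544)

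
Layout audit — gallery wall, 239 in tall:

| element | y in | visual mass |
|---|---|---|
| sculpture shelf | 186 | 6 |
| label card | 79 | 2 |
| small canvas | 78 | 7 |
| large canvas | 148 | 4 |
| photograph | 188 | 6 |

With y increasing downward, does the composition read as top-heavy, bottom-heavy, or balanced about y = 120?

bottom-heavy

Σw = 6 + 2 + 7 + 4 + 6 = 25.
Σw·y = 6·186 + 2·79 + 7·78 + 4·148 + 6·188 = 3540, so ȳ = 3540/25 ≈ 141.60.
141.6 lies below (larger y than) the midline 120, so the layout is bottom-heavy.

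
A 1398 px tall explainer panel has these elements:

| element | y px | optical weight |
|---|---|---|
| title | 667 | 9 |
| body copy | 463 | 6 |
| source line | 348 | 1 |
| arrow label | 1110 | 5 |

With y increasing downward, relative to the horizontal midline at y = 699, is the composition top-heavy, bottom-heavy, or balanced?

balanced

Total weight = 9 + 6 + 1 + 5 = 21.
y-moment: 9·667 + 6·463 + 1·348 + 5·1110 = 14679; centroid 14679/21 ≈ 699.00.
That equals the midline 699 — balanced.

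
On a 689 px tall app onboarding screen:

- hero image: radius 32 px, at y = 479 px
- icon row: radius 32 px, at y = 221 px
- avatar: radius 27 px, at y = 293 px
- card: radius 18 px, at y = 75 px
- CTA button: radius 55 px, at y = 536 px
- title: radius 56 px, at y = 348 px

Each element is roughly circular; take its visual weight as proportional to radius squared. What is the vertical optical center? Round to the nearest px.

Weights ∝ r²: hero image 32² = 1024, icon row 32² = 1024, avatar 27² = 729, card 18² = 324, CTA button 55² = 3025, title 56² = 3136; Σw = 9262.
y: (1024·479 + 1024·221 + 729·293 + 324·75 + 3025·536 + 3136·348) / 9262 = 3667425 / 9262 ≈ 395.96

y ≈ 396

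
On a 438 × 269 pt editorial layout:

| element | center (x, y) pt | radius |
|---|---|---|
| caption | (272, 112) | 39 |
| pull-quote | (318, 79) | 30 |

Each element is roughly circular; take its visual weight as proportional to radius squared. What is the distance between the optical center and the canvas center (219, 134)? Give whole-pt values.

r² weights: caption 39² = 1521, pull-quote 30² = 900. Total = 2421.
Σw·x = 1521·272 + 900·318 = 699912, so x̄ = 699912/2421 ≈ 289.10.
Σw·y = 1521·112 + 900·79 = 241452, so ȳ = 241452/2421 ≈ 99.73.
Relative to (219, 134): Δ = (70.10, -34.27); |Δ| = √(70.10² + -34.27²) ≈ 78.03.

≈ 78 pt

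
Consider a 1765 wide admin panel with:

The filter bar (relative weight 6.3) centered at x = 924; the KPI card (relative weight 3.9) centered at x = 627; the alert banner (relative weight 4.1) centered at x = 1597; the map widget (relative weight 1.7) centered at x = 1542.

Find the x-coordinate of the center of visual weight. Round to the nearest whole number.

x ≈ 1090

Weights sum to 6.3 + 3.9 + 4.1 + 1.7 = 16.0.
x-moment: 6.3·924 + 3.9·627 + 4.1·1597 + 1.7·1542 = 17435.6; centroid 17435.6/16.0 ≈ 1089.72.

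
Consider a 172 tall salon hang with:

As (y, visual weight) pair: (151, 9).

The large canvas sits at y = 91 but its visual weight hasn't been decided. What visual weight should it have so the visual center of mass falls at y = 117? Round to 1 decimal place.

w ≈ 11.8

The single fixed element contributes weight 9, moment 9·151 = 1359.
For the centroid to hit 117: (1359 + w·91) / (9 + w) = 117.
Solving: w = (117·9 − 1359) / (91 − 117) = -306 / -26 ≈ 11.77.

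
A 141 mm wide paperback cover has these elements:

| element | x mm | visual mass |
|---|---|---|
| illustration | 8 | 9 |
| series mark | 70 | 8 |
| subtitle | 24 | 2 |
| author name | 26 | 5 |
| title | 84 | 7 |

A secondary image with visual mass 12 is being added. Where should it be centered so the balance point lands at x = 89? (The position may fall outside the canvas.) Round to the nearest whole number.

x ≈ 202

With the secondary image, Σw becomes 9 + 8 + 2 + 5 + 7 + 12 = 43.
Along x: (1398 + 12·x) / 43 = 89 (existing moment 9·8 + 8·70 + 2·24 + 5·26 + 7·84 = 1398) ⇒ x = (3827 − 1398) / 12 ≈ 202.42.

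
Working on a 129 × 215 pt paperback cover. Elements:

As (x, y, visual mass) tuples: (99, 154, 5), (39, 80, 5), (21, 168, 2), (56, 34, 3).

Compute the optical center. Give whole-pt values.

(60, 107)

Total weight = 5 + 5 + 2 + 3 = 15.
Σw·x = 5·99 + 5·39 + 2·21 + 3·56 = 900, so x̄ = 900/15 ≈ 60.00.
Σw·y = 5·154 + 5·80 + 2·168 + 3·34 = 1608, so ȳ = 1608/15 ≈ 107.20.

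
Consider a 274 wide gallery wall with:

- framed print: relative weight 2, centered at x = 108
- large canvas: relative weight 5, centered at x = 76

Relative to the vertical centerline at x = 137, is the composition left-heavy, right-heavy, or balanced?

Weights sum to 2 + 5 = 7.
Σw·x = 2·108 + 5·76 = 596, so x̄ = 596/7 ≈ 85.14.
85.1 lies left of the midline 137, so the layout is left-heavy.

left-heavy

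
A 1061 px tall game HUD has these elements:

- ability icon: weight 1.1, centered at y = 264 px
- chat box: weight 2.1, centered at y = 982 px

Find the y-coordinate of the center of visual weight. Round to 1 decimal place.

y ≈ 735.2

Weights sum to 1.1 + 2.1 = 3.2.
y-moment: 1.1·264 + 2.1·982 = 2352.6; centroid 2352.6/3.2 ≈ 735.19.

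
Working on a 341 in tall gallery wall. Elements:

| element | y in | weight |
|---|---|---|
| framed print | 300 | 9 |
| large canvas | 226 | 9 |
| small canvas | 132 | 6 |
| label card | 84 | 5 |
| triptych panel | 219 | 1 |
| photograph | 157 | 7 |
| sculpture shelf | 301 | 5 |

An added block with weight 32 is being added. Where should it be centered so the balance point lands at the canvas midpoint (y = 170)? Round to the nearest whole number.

y ≈ 119

After adding the added block, total weight = 9 + 9 + 6 + 5 + 1 + 7 + 5 + 32 = 74.
y: target moment 74×170 = 12580; current 9·300 + 9·226 + 6·132 + 5·84 + 1·219 + 7·157 + 5·301 = 8769; the added block supplies 3811, so y = 3811/32 ≈ 119.09.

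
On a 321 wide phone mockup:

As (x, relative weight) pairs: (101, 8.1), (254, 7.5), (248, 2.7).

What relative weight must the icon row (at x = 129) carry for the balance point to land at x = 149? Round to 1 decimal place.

Existing Σw = 18.3 (8.1 + 7.5 + 2.7); existing moment 8.1·101 + 7.5·254 + 2.7·248 = 3392.7.
For the centroid to hit 149: (3392.7 + w·129) / (18.3 + w) = 149.
Rearranging, w·(129 − 149) = 149·18.3 − 3392.7 = -666.0, so w ≈ -666.0/-20 = 33.30.

w ≈ 33.3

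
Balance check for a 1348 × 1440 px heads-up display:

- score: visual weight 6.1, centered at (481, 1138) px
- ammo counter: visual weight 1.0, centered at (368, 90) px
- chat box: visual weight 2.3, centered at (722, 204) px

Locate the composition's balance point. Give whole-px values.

Weights sum to 6.1 + 1.0 + 2.3 = 9.4.
x-moment: 6.1·481 + 1.0·368 + 2.3·722 = 4962.7; centroid 4962.7/9.4 ≈ 527.95.
y-moment: 6.1·1138 + 1.0·90 + 2.3·204 = 7501.0; centroid 7501.0/9.4 ≈ 797.98.

(528, 798)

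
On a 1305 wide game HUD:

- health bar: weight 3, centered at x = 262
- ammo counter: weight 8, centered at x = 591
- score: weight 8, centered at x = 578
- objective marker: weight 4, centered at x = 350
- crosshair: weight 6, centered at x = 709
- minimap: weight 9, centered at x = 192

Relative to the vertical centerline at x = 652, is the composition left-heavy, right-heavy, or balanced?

left-heavy

Σw = 3 + 8 + 8 + 4 + 6 + 9 = 38.
x: (3·262 + 8·591 + 8·578 + 4·350 + 6·709 + 9·192) / 38 = 17520 / 38 ≈ 461.05
461.1 lies left of the midline 652, so the layout is left-heavy.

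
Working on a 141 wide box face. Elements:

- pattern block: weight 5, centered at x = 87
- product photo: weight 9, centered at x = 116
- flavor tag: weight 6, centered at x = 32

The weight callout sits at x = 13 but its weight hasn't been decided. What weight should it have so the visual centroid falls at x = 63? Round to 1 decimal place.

Known weights sum to 5 + 9 + 6 = 20; their moment is 5·87 + 9·116 + 6·32 = 1671.
Set Σw·x/Σw = 63: (1671 + 13w) = 63·(20 + w).
Rearranging, w·(13 − 63) = 63·20 − 1671 = -411, so w ≈ -411/-50 = 8.22.

w ≈ 8.2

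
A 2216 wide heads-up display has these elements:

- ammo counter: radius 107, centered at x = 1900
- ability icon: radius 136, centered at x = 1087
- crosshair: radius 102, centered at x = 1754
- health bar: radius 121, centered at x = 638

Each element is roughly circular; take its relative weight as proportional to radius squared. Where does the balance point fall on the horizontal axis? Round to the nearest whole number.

r² weights: ammo counter 107² = 11449, ability icon 136² = 18496, crosshair 102² = 10404, health bar 121² = 14641. Total = 54990.
x-moment: 11449·1900 + 18496·1087 + 10404·1754 + 14641·638 = 69447826; centroid 69447826/54990 ≈ 1262.92.

x ≈ 1263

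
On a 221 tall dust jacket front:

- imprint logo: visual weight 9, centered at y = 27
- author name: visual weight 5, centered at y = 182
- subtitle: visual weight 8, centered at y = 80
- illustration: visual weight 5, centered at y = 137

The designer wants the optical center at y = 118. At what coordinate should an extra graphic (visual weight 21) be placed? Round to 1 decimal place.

With the extra graphic, Σw becomes 9 + 5 + 8 + 5 + 21 = 48.
y: need Σw·y = 48·118 = 5664. Existing = 9·27 + 5·182 + 8·80 + 5·137 = 2478. Remainder 3186 / 21 ≈ 151.71.

y ≈ 151.7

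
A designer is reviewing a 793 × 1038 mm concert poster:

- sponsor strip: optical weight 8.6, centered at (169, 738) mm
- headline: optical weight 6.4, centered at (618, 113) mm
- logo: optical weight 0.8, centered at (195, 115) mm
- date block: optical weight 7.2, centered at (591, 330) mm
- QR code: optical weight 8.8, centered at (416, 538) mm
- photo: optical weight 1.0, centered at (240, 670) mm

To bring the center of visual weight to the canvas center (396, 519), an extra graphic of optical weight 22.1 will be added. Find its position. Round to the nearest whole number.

(363, 613)

After adding the extra graphic, total weight = 8.6 + 6.4 + 0.8 + 7.2 + 8.8 + 1.0 + 22.1 = 54.9.
x: target moment 54.9×396 = 21740.4; current 8.6·169 + 6.4·618 + 0.8·195 + 7.2·591 + 8.8·416 + 1.0·240 = 13720.6; the extra graphic supplies 8019.8, so x = 8019.8/22.1 ≈ 362.89.
y: target moment 54.9×519 = 28493.1; current 8.6·738 + 6.4·113 + 0.8·115 + 7.2·330 + 8.8·538 + 1.0·670 = 14942.4; the extra graphic supplies 13550.7, so y = 13550.7/22.1 ≈ 613.15.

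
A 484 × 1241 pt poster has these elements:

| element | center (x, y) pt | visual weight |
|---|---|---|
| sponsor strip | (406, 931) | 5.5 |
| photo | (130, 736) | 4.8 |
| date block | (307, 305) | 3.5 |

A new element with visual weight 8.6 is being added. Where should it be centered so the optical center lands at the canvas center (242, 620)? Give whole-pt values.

With the new element, Σw becomes 5.5 + 4.8 + 3.5 + 8.6 = 22.4.
Along x: (3931.5 + 8.6·x) / 22.4 = 242 (existing moment 5.5·406 + 4.8·130 + 3.5·307 = 3931.5) ⇒ x = (5420.8 − 3931.5) / 8.6 ≈ 173.17.
Along y: (9720.8 + 8.6·y) / 22.4 = 620 (existing moment 5.5·931 + 4.8·736 + 3.5·305 = 9720.8) ⇒ y = (13888.0 − 9720.8) / 8.6 ≈ 484.56.

(173, 485)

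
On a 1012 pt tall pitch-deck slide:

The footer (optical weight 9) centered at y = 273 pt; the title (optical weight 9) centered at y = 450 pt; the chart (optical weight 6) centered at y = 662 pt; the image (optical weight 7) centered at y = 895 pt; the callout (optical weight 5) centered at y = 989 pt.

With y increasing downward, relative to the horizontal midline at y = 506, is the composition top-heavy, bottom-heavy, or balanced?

bottom-heavy

Weights sum to 9 + 9 + 6 + 7 + 5 = 36.
y: (9·273 + 9·450 + 6·662 + 7·895 + 5·989) / 36 = 21689 / 36 ≈ 602.47
602.5 lies below (larger y than) the midline 506, so the layout is bottom-heavy.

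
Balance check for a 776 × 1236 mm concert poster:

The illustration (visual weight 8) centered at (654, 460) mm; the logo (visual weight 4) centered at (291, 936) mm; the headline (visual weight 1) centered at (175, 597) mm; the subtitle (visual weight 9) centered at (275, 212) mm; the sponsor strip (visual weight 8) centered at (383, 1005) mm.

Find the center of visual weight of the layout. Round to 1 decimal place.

(403.7, 599.0)

Total weight = 8 + 4 + 1 + 9 + 8 = 30.
Σw·x = 8·654 + 4·291 + 1·175 + 9·275 + 8·383 = 12110, so x̄ = 12110/30 ≈ 403.67.
Σw·y = 8·460 + 4·936 + 1·597 + 9·212 + 8·1005 = 17969, so ȳ = 17969/30 ≈ 598.97.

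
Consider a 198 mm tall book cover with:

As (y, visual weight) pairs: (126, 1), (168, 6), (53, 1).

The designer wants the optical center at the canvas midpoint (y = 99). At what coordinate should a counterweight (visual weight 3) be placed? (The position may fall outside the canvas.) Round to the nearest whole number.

With the counterweight, Σw becomes 1 + 6 + 1 + 3 = 11.
y: target moment 11×99 = 1089; current 1·126 + 6·168 + 1·53 = 1187; the counterweight supplies -98, so y = -98/3 ≈ -32.67.

y ≈ -33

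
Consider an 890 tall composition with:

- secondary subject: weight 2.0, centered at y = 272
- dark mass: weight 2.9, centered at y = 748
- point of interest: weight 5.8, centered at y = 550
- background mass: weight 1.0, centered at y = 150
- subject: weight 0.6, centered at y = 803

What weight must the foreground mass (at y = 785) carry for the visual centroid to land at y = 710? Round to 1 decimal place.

Fixed elements: Σw = 2.0 + 2.9 + 5.8 + 1.0 + 0.6 = 12.3, Σw·y = 2.0·272 + 2.9·748 + 5.8·550 + 1.0·150 + 0.6·803 = 6535.0.
Balance at y = 710 requires (6535.0 + w·785) / (12.3 + w) = 710.
Rearranging, w·(785 − 710) = 710·12.3 − 6535.0 = 2198.0, so w ≈ 2198.0/75 = 29.31.

w ≈ 29.3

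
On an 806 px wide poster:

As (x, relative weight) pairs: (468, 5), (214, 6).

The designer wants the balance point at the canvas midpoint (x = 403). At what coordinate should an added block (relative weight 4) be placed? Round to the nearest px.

New total weight: (5 + 6) + 4 = 15.
x: target moment 15×403 = 6045; current 5·468 + 6·214 = 3624; the added block supplies 2421, so x = 2421/4 ≈ 605.25.

x ≈ 605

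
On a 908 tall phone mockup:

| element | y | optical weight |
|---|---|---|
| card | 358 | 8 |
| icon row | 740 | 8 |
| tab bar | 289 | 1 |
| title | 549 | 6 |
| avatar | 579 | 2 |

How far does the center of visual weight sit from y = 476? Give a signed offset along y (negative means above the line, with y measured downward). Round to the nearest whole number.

Total weight = 8 + 8 + 1 + 6 + 2 = 25.
y-moment: 8·358 + 8·740 + 1·289 + 6·549 + 2·579 = 13525; centroid 13525/25 ≈ 541.00.
Difference: 541.00 − 476 ≈ 65.00.

≈ 65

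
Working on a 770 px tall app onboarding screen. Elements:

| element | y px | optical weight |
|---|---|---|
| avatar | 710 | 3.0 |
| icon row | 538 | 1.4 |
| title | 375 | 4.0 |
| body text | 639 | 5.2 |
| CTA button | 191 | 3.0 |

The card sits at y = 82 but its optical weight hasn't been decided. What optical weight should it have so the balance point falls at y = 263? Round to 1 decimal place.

Fixed elements: Σw = 3.0 + 1.4 + 4.0 + 5.2 + 3.0 = 16.6, Σw·y = 3.0·710 + 1.4·538 + 4.0·375 + 5.2·639 + 3.0·191 = 8279.0.
Balance at y = 263 requires (8279.0 + w·82) / (16.6 + w) = 263.
Solving: w = (263·16.6 − 8279.0) / (82 − 263) = -3913.2 / -181 ≈ 21.62.

w ≈ 21.6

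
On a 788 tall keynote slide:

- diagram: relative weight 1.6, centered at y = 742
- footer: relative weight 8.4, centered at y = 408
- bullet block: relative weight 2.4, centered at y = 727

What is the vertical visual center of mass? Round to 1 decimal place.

y ≈ 512.8

Σw = 1.6 + 8.4 + 2.4 = 12.4.
y-moment: 1.6·742 + 8.4·408 + 2.4·727 = 6359.2; centroid 6359.2/12.4 ≈ 512.84.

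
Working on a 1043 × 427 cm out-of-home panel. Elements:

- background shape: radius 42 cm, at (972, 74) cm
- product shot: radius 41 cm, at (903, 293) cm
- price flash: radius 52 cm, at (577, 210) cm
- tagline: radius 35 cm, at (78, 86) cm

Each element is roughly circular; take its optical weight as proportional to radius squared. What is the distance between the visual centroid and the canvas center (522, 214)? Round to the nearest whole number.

≈ 146 cm

r² weights: background shape 42² = 1764, product shot 41² = 1681, price flash 52² = 2704, tagline 35² = 1225. Total = 7374.
Σw·x = 1764·972 + 1681·903 + 2704·577 + 1225·78 = 4888309, so x̄ = 4888309/7374 ≈ 662.91.
Σw·y = 1764·74 + 1681·293 + 2704·210 + 1225·86 = 1296259, so ȳ = 1296259/7374 ≈ 175.79.
Relative to (522, 214): Δ = (140.91, -38.21); |Δ| = √(140.91² + -38.21²) ≈ 146.00.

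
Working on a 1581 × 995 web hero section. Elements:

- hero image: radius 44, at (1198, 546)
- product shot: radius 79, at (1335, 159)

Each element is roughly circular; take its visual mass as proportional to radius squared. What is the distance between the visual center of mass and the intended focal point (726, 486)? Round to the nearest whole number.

≈ 623

r² weights: hero image 44² = 1936, product shot 79² = 6241. Total = 8177.
x-moment: 1936·1198 + 6241·1335 = 10651063; centroid 10651063/8177 ≈ 1302.56.
y-moment: 1936·546 + 6241·159 = 2049375; centroid 2049375/8177 ≈ 250.63.
From (726, 486): dx = 576.56, dy = -235.37, so the distance is √(dx²+dy²) ≈ 622.76.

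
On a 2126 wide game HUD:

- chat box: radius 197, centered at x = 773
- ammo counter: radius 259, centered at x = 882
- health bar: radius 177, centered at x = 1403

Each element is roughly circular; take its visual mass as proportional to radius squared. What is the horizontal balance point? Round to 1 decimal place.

Weights ∝ r²: chat box 197² = 38809, ammo counter 259² = 67081, health bar 177² = 31329; Σw = 137219.
Σw·x = 38809·773 + 67081·882 + 31329·1403 = 133119386, so x̄ = 133119386/137219 ≈ 970.12.

x ≈ 970.1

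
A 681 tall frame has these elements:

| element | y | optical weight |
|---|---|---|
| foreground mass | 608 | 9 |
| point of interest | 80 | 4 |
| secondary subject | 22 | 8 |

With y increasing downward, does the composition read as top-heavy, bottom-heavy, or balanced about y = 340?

Weights sum to 9 + 4 + 8 = 21.
y-moment: 9·608 + 4·80 + 8·22 = 5968; centroid 5968/21 ≈ 284.19.
284.2 lies above (smaller y than) the midline 340, so the layout is top-heavy.

top-heavy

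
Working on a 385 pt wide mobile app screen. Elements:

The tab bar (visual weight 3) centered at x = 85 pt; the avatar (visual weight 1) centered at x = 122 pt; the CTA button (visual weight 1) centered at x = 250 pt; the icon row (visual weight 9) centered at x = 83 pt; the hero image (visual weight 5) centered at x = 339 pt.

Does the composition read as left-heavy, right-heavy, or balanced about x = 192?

left-heavy

Total weight = 3 + 1 + 1 + 9 + 5 = 19.
x: (3·85 + 1·122 + 1·250 + 9·83 + 5·339) / 19 = 3069 / 19 ≈ 161.53
Since 161.5 is left of 192, the composition reads left-heavy.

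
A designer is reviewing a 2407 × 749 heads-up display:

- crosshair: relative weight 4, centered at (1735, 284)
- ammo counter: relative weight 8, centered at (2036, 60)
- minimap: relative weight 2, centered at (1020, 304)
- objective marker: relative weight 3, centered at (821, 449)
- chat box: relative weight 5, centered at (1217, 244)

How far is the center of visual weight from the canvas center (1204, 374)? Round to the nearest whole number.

≈ 368

Weights sum to 4 + 8 + 2 + 3 + 5 = 22.
Σw·x = 4·1735 + 8·2036 + 2·1020 + 3·821 + 5·1217 = 33816, so x̄ = 33816/22 ≈ 1537.09.
Σw·y = 4·284 + 8·60 + 2·304 + 3·449 + 5·244 = 4791, so ȳ = 4791/22 ≈ 217.77.
From (1204, 374): dx = 333.09, dy = -156.23, so the distance is √(dx²+dy²) ≈ 367.91.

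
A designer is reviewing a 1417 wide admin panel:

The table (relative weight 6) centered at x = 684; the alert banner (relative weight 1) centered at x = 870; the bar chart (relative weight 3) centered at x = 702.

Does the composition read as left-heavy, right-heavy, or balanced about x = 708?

Σw = 6 + 1 + 3 = 10.
x-moment: 6·684 + 1·870 + 3·702 = 7080; centroid 7080/10 ≈ 708.00.
708.00 = 708 exactly: balanced.

balanced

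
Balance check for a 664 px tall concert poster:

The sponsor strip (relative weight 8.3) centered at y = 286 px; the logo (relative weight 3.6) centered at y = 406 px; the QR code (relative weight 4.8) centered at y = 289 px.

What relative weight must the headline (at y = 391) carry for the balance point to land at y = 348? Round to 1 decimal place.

Fixed elements: Σw = 8.3 + 3.6 + 4.8 = 16.7, Σw·y = 8.3·286 + 3.6·406 + 4.8·289 = 5222.6.
Set Σw·y/Σw = 348: (5222.6 + 391w) = 348·(16.7 + w).
Solving: w = (348·16.7 − 5222.6) / (391 − 348) = 589.0 / 43 ≈ 13.70.

w ≈ 13.7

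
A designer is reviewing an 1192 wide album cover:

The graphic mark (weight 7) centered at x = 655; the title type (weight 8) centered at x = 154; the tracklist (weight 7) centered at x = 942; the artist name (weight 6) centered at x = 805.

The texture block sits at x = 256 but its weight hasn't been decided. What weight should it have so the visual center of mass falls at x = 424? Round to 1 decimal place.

Known weights sum to 7 + 8 + 7 + 6 = 28; their moment is 7·655 + 8·154 + 7·942 + 6·805 = 17241.
Balance at x = 424 requires (17241 + w·256) / (28 + w) = 424.
Rearranging, w·(256 − 424) = 424·28 − 17241 = -5369, so w ≈ -5369/-168 = 31.96.

w ≈ 32.0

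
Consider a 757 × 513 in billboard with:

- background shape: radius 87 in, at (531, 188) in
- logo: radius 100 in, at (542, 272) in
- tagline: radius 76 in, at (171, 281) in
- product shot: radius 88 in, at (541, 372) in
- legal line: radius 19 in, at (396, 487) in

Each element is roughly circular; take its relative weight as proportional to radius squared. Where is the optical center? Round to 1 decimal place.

(469.3, 280.5)

Weights ∝ r²: background shape 87² = 7569, logo 100² = 10000, tagline 76² = 5776, product shot 88² = 7744, legal line 19² = 361; Σw = 31450.
x-moment: 7569·531 + 10000·542 + 5776·171 + 7744·541 + 361·396 = 14759295; centroid 14759295/31450 ≈ 469.29.
y-moment: 7569·188 + 10000·272 + 5776·281 + 7744·372 + 361·487 = 8822603; centroid 8822603/31450 ≈ 280.53.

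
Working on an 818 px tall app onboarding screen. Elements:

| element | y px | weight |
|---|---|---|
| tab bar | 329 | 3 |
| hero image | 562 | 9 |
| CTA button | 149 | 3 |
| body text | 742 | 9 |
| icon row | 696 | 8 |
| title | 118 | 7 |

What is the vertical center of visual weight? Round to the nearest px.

Weights sum to 3 + 9 + 3 + 9 + 8 + 7 = 39.
Σw·y = 19564; ȳ = 19564/39 ≈ 501.64.

y ≈ 502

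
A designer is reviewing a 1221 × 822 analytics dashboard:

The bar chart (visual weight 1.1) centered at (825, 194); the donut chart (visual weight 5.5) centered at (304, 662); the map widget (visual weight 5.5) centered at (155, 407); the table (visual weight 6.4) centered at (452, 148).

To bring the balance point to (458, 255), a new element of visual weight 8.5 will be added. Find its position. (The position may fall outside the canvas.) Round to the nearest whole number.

With the new element, Σw becomes 1.1 + 5.5 + 5.5 + 6.4 + 8.5 = 27.0.
x: target moment 27.0×458 = 12366.0; current 1.1·825 + 5.5·304 + 5.5·155 + 6.4·452 = 6324.8; the new element supplies 6041.2, so x = 6041.2/8.5 ≈ 710.73.
y: target moment 27.0×255 = 6885.0; current 1.1·194 + 5.5·662 + 5.5·407 + 6.4·148 = 7040.1; the new element supplies -155.1, so y = -155.1/8.5 ≈ -18.25.

(711, -18)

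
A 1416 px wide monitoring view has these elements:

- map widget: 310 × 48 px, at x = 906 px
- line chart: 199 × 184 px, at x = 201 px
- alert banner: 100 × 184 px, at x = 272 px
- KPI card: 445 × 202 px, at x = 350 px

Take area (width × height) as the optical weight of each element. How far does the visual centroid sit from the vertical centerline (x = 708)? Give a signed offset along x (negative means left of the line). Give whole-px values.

Areas: map widget 310·48 = 14880, line chart 199·184 = 36616, alert banner 100·184 = 18400, KPI card 445·202 = 89890. Total weight = 159786.
x-moment: 14880·906 + 36616·201 + 18400·272 + 89890·350 = 57307396; centroid 57307396/159786 ≈ 358.65.
Offset from x = 708: 358.65 − 708 ≈ -349.35.

≈ -349 px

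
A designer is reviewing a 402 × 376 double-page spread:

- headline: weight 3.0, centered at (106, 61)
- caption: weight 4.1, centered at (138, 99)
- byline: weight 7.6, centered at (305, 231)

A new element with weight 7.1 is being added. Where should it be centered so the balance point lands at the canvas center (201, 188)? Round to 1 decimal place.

(166.2, 247.0)

New total weight: (3.0 + 4.1 + 7.6) + 7.1 = 21.8.
Along x: (3201.8 + 7.1·x) / 21.8 = 201 (existing moment 3.0·106 + 4.1·138 + 7.6·305 = 3201.8) ⇒ x = (4381.8 − 3201.8) / 7.1 ≈ 166.20.
Along y: (2344.5 + 7.1·y) / 21.8 = 188 (existing moment 3.0·61 + 4.1·99 + 7.6·231 = 2344.5) ⇒ y = (4098.4 − 2344.5) / 7.1 ≈ 247.03.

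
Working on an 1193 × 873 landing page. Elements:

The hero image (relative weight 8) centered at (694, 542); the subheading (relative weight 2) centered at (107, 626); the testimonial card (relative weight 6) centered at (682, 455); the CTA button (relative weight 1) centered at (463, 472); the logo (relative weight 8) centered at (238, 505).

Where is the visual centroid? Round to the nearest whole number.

(489, 513)

Total weight = 8 + 2 + 6 + 1 + 8 = 25.
x: (8·694 + 2·107 + 6·682 + 1·463 + 8·238) / 25 = 12225 / 25 ≈ 489.00
y: (8·542 + 2·626 + 6·455 + 1·472 + 8·505) / 25 = 12830 / 25 ≈ 513.20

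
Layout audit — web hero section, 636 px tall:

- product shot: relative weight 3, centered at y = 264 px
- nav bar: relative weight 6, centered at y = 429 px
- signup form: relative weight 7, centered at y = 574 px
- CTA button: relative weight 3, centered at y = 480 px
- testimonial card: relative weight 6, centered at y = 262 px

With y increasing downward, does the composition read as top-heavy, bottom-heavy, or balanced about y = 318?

Total weight = 3 + 6 + 7 + 3 + 6 = 25.
y: (3·264 + 6·429 + 7·574 + 3·480 + 6·262) / 25 = 10396 / 25 ≈ 415.84
415.8 lies below (larger y than) the midline 318, so the layout is bottom-heavy.

bottom-heavy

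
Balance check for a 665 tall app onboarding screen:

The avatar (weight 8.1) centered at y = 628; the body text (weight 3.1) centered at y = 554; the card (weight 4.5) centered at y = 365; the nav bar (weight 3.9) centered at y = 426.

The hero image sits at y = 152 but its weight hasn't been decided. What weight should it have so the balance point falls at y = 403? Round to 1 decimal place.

Fixed elements: Σw = 8.1 + 3.1 + 4.5 + 3.9 = 19.6, Σw·y = 8.1·628 + 3.1·554 + 4.5·365 + 3.9·426 = 10108.1.
Balance at y = 403 requires (10108.1 + w·152) / (19.6 + w) = 403.
Rearranging, w·(152 − 403) = 403·19.6 − 10108.1 = -2209.3, so w ≈ -2209.3/-251 = 8.80.

w ≈ 8.8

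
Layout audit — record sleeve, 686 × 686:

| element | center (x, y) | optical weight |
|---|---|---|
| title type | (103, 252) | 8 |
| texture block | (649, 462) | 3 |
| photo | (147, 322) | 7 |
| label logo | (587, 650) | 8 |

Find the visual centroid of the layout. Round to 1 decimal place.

(326.8, 417.5)

Σw = 8 + 3 + 7 + 8 = 26.
x-moment: 8·103 + 3·649 + 7·147 + 8·587 = 8496; centroid 8496/26 ≈ 326.77.
y-moment: 8·252 + 3·462 + 7·322 + 8·650 = 10856; centroid 10856/26 ≈ 417.54.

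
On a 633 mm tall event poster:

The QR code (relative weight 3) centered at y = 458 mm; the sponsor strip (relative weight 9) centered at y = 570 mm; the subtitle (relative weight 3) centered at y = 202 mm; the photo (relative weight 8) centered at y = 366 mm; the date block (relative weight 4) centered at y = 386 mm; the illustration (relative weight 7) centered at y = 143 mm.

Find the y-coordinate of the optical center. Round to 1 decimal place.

y ≈ 370.1

Weights sum to 3 + 9 + 3 + 8 + 4 + 7 = 34.
y: moment 12583 / weight 34 ≈ 370.09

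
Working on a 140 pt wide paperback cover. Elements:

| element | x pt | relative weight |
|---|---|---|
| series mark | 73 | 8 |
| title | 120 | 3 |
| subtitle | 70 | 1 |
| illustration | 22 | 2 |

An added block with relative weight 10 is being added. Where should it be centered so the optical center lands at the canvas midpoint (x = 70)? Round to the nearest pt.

After adding the added block, total weight = 8 + 3 + 1 + 2 + 10 = 24.
Along x: (1058 + 10·x) / 24 = 70 (existing moment 8·73 + 3·120 + 1·70 + 2·22 = 1058) ⇒ x = (1680 − 1058) / 10 ≈ 62.20.

x ≈ 62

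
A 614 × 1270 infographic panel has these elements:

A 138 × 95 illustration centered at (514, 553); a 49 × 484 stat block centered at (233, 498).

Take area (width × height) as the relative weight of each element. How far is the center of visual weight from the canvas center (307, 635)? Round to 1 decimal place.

Areas: illustration 138·95 = 13110, stat block 49·484 = 23716. Total weight = 36826.
Σw·x = 13110·514 + 23716·233 = 12264368, so x̄ = 12264368/36826 ≈ 333.04.
Σw·y = 13110·553 + 23716·498 = 19060398, so ȳ = 19060398/36826 ≈ 517.58.
From (307, 635): dx = 26.04, dy = -117.42, so the distance is √(dx²+dy²) ≈ 120.27.

≈ 120.3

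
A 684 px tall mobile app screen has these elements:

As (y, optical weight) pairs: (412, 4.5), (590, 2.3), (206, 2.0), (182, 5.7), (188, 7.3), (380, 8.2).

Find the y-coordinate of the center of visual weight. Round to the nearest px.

Total weight = 4.5 + 2.3 + 2.0 + 5.7 + 7.3 + 8.2 = 30.0.
y-moment: 4.5·412 + 2.3·590 + 2.0·206 + 5.7·182 + 7.3·188 + 8.2·380 = 9148.8; centroid 9148.8/30.0 ≈ 304.96.

y ≈ 305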